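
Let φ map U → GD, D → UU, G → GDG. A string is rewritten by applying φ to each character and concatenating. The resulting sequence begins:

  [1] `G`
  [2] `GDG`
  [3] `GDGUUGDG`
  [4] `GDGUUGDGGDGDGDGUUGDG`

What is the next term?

Replace each of the 20 characters of GDGUUGDGGDGDGDGUUGDG in place — GDG UU GDG GD GD GDG UU GDG GDG UU GDG UU GDG UU GDG GD GD GDG UU GDG — and concatenate.

GDGUUGDGGDGDGDGUUGDGGDGUUGDGUUGDGUUGDGGDGDGDGUUGDG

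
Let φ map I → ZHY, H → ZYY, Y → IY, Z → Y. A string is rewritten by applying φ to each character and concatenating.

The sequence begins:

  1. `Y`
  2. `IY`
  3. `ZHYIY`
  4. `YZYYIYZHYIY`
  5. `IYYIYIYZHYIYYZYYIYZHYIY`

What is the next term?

Replace each of the 23 characters of IYYIYIYZHYIYYZYYIYZHYIY in place — ZHY IY IY ZHY IY ZHY IY Y ZYY IY ZHY IY IY Y IY IY ZHY IY Y ZYY IY ZHY IY — and concatenate.

ZHYIYIYZHYIYZHYIYYZYYIYZHYIYIYYIYIYZHYIYYZYYIYZHYIY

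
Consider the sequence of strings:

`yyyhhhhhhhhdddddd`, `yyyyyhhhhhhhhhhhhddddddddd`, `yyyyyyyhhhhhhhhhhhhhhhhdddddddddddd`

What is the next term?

The n-th term is 2n-1 y's then 4n h's then 3n d's, where the shown terms are n = 2, 3, 4.
For the next term, n = 5, so the run lengths are 9, 20, 15.

yyyyyyyyyhhhhhhhhhhhhhhhhhhhhddddddddddddddd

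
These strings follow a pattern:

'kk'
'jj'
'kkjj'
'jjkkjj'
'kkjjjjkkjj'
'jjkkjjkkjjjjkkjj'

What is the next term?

This is a Fibonacci-style word recurrence s(k) = s(k−2)·s(k−1): e.g. kk·jj = kkjj.
So term 7 is kkjjjjkkjj·jjkkjjkkjjjjkkjj.

kkjjjjkkjjjjkkjjkkjjjjkkjj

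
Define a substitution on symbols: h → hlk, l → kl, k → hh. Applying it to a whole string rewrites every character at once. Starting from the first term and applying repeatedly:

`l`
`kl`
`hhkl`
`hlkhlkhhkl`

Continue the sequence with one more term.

hlkklhhhlkklhhhlkhlkhhkl

Expanding hlkhlkhhkl: h→hlk, l→kl, k→hh, h→hlk, l→kl, k→hh, h→hlk, h→hlk, k→hh, l→kl. Concatenated: hlk kl hh hlk kl hh hlk hlk hh kl.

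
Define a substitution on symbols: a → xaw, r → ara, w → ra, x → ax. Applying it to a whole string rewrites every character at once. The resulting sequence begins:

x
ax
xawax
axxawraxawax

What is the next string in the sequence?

Expanding axxawraxawax: a→xaw, x→ax, x→ax, a→xaw, w→ra, r→ara, a→xaw, x→ax, a→xaw, w→ra, a→xaw, x→ax. Concatenated: xaw ax ax xaw ra ara xaw ax xaw ra xaw ax.

xawaxaxxawraaraxawaxxawraxawax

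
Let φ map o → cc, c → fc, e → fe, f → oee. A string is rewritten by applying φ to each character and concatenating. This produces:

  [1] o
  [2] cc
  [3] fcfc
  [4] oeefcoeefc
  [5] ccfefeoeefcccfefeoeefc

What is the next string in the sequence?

fcfcoeefeoeefeccfefeoeefcfcfcoeefeoeefeccfefeoeefc

φ(ccfefeoeefcccfefeoeefc) expands symbol-by-symbol to fc fc oee fe oee fe cc fe fe oee fc fc fc oee fe oee fe cc fe fe oee fc; joining the 22 pieces gives the next term.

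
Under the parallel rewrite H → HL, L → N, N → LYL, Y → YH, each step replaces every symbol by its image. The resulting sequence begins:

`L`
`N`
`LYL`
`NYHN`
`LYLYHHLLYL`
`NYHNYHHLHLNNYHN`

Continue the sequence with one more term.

Rewriting the 15 symbols of NYHNYHHLHLNNYHN one by one yields LYL YH HL LYL YH HL HL N HL N LYL LYL YH HL LYL; concatenated:

LYLYHHLLYLYHHLHLNHLNLYLLYLYHHLLYL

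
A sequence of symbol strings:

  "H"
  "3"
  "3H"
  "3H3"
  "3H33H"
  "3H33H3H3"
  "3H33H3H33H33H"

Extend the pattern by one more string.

3H33H3H33H33H3H33H3H3

From term 3 onward, concatenate the last term with the second-to-last: 3·H = 3H, 3H·3 = 3H3, …
The next term joins 3H33H3H33H33H and 3H33H3H3.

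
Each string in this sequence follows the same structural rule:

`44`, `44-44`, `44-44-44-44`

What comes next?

Each string is two copies of the previous one joined by '-'.
Doubling 44-44-44-44 with '-' between the halves:

44-44-44-44-44-44-44-44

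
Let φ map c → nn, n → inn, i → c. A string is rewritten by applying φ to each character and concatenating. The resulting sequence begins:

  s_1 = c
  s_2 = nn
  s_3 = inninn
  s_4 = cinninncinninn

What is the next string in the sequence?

nncinninncinninnnncinninncinninn

Applying the rule to each of the 14 symbols of cinninncinninn gives the pieces nn c inn inn c inn inn nn c inn inn c inn inn, which concatenate to the answer.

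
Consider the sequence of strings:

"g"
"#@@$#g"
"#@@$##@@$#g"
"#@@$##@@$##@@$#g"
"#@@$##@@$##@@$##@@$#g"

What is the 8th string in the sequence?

#@@$##@@$##@@$##@@$##@@$##@@$##@@$#g

Every step adds #@@$# at the front: s(k+1) = #@@$#·s(k).
From #@@$##@@$##@@$##@@$#g, 3 further steps: #@@$##@@$##@@$##@@$#g → #@@$##@@$##@@$##@@$##@@$#g → #@@$##@@$##@@$##@@$##@@$##@@$#g → (answer).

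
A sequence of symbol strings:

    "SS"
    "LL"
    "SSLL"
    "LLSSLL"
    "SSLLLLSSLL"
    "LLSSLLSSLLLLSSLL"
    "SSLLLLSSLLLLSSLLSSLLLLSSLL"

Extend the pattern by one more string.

LLSSLLSSLLLLSSLLSSLLLLSSLLLLSSLLSSLLLLSSLL

From term 3 onward, concatenate the second-to-last term with the last: SS·LL = SSLL, LL·SSLL = LLSSLL, …
So term 8 is LLSSLLSSLLLLSSLL·SSLLLLSSLLLLSSLLSSLLLLSSLL.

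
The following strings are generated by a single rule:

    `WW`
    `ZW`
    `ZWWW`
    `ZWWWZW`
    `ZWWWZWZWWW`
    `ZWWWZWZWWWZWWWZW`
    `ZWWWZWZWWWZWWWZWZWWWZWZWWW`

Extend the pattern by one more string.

This is a Fibonacci-style word recurrence s(k) = s(k−1)·s(k−2): e.g. ZW·WW = ZWWW.
The next term joins ZWWWZWZWWWZWWWZWZWWWZWZWWW and ZWWWZWZWWWZWWWZW.

ZWWWZWZWWWZWWWZWZWWWZWZWWWZWWWZWZWWWZWWWZW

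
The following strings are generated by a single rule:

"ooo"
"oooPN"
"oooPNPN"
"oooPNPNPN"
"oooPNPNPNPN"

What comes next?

oooPNPNPNPNPN

Each term is the previous one with PN appended.
So the next term is oooPNPNPNPN·PN.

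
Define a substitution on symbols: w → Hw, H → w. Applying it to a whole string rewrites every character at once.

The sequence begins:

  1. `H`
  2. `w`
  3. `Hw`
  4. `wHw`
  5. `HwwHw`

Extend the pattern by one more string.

Apply φ to HwwHw symbol by symbol: H→w, w→Hw, w→Hw, H→w, w→Hw; joined: w Hw Hw w Hw.

wHwHwwHw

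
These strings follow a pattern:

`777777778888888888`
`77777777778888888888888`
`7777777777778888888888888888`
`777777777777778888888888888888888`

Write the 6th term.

7777777777777777778888888888888888888888888

The n-th term is 2n+2 7's then 3n+1 8's, where the shown terms are n = 3, 4, 5, 6.
Setting n = 8 gives 18, 25 characters in each block.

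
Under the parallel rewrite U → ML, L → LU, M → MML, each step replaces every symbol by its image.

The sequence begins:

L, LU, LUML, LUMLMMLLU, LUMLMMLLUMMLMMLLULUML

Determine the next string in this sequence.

LUMLMMLLUMMLMMLLULUMLMMLMMLLUMMLMMLLULUMLLUMLMMLLU

Applying the rule to each of the 21 symbols of LUMLMMLLUMMLMMLLULUML gives the pieces LU ML MML LU MML MML LU LU ML MML MML LU MML MML LU LU ML LU ML MML LU, which concatenate to the answer.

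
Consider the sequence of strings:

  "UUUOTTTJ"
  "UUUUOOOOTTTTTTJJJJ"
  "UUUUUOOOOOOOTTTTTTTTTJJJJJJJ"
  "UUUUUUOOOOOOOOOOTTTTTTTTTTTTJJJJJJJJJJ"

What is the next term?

Each string has the form U^{n+2} O^{3n-2} T^{3n} J^{3n-2} (n = 1, 2, …).
For the next term, n = 5, so the run lengths are 7, 13, 15, 13.

UUUUUUUOOOOOOOOOOOOOTTTTTTTTTTTTTTTJJJJJJJJJJJJJ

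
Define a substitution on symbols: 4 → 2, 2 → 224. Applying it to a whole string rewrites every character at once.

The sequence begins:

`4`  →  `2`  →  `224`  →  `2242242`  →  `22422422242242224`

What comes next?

22422422242242224224224222422422242242242

φ(22422422242242224) expands symbol-by-symbol to 224 224 2 224 224 2 224 224 224 2 224 224 2 224 224 224 2; joining the 17 pieces gives the next term.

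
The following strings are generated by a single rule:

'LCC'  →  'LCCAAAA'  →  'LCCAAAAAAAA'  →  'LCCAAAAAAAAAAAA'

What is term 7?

Each term is the previous one with AAAA appended.
From LCCAAAAAAAAAAAA, 3 further steps: LCCAAAAAAAAAAAA → LCCAAAAAAAAAAAAAAAA → LCCAAAAAAAAAAAAAAAAAAAA → (answer).

LCCAAAAAAAAAAAAAAAAAAAAAAAA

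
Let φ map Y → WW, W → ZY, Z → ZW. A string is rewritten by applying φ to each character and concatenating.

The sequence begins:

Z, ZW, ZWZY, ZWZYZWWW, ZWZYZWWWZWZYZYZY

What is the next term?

ZWZYZWWWZWZYZYZYZWZYZWWWZWWWZWWW

φ(ZWZYZWWWZWZYZYZY) expands symbol-by-symbol to ZW ZY ZW WW ZW ZY ZY ZY ZW ZY ZW WW ZW WW ZW WW; joining the 16 pieces gives the next term.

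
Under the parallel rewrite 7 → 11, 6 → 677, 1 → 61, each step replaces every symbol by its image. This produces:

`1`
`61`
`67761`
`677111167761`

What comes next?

Expanding 677111167761: 6→677, 7→11, 7→11, 1→61, 1→61, 1→61, 1→61, 6→677, 7→11, 7→11, 6→677, 1→61. Concatenated: 677 11 11 61 61 61 61 677 11 11 677 61.

677111161616161677111167761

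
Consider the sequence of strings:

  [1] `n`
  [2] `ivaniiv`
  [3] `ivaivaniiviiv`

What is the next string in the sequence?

ivaivaivaniiviiviiv

s(k+1) = iva·s(k)·iiv, so each term gains iva as a prefix and iiv as a suffix.
So the next term is iva·ivaivaniiviiv·iiv.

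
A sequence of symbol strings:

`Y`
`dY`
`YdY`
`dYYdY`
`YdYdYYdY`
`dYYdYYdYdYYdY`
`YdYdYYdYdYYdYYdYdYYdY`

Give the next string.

dYYdYYdYdYYdYYdYdYYdYdYYdYYdYdYYdY

From term 3 onward, concatenate the second-to-last term with the last: Y·dY = YdY, dY·YdY = dYYdY, …
Continuing: dYYdYYdYdYYdY · YdYdYYdYdYYdYYdYdYYdY gives term 8.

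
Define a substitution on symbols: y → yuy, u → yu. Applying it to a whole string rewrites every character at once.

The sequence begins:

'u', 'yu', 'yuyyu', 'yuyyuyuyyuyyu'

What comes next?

yuyyuyuyyuyyuyuyyuyuyyuyyuyuyyuyyu

φ(yuyyuyuyyuyyu) expands symbol-by-symbol to yuy yu yuy yuy yu yuy yu yuy yuy yu yuy yuy yu; joining the 13 pieces gives the next term.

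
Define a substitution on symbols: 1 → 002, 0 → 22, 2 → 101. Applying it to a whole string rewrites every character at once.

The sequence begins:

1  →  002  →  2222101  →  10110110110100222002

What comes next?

0022200200222002002220020022200222221011011012222101

φ(10110110110100222002) expands symbol-by-symbol to 002 22 002 002 22 002 002 22 002 002 22 002 22 22 101 101 101 22 22 101; joining the 20 pieces gives the next term.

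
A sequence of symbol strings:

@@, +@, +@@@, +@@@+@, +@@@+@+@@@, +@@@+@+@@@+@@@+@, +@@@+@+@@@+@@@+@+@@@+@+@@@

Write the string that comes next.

Each term (from the third on) is the previous term followed by the one before it: term 3 = +@·@@ = +@@@.
Continuing: +@@@+@+@@@+@@@+@+@@@+@+@@@ · +@@@+@+@@@+@@@+@ gives term 8.

+@@@+@+@@@+@@@+@+@@@+@+@@@+@@@+@+@@@+@@@+@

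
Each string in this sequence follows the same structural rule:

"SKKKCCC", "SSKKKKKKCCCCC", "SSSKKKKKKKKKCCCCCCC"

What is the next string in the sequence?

SSSSKKKKKKKKKKKKCCCCCCCCC

Term n consists of n S's, followed by 3n K's, followed by 2n+1 C's (n = 1, 2, …).
For the next term, n = 4, so the run lengths are 4, 12, 9.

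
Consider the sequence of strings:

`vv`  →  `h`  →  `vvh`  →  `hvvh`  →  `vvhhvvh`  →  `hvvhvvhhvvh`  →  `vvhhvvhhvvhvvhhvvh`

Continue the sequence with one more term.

From term 3 onward, concatenate the second-to-last term with the last: vv·h = vvh, h·vvh = hvvh, …
The next term joins hvvhvvhhvvh and vvhhvvhhvvhvvhhvvh.

hvvhvvhhvvhvvhhvvhhvvhvvhhvvh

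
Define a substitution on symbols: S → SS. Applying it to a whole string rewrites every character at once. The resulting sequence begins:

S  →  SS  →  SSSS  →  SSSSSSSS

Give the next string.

SSSSSSSSSSSSSSSS

Rewriting each symbol of SSSSSSSS: S→SS, S→SS, S→SS, S→SS, S→SS, S→SS, S→SS, S→SS, which concatenates to SS SS SS SS SS SS SS SS.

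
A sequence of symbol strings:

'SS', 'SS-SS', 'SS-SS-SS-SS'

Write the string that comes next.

s(k+1) = s(k)·-·s(k) — each term doubles the last with '-' between the halves.
So the next term is two copies of SS-SS-SS-SS with '-' between the halves.

SS-SS-SS-SS-SS-SS-SS-SS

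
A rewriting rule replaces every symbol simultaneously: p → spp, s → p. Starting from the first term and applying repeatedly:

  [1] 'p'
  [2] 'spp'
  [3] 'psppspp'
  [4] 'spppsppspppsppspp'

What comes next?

Applying the rule to each of the 17 symbols of spppsppspppsppspp gives the pieces p spp spp spp p spp spp p spp spp spp p spp spp p spp spp, which concatenate to the answer.

psppsppspppsppspppsppsppspppsppspppsppspp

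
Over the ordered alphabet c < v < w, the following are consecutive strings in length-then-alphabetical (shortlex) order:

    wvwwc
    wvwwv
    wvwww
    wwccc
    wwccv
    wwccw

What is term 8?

wwcvv

Continuing the enumeration 2 steps past wwccw: wwccw → wwcvc → (answer).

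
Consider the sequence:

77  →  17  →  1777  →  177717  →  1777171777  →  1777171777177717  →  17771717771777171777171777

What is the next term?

Each term (from the third on) is the previous term followed by the one before it: term 3 = 17·77 = 1777.
The next term joins 17771717771777171777171777 and 1777171777177717.

177717177717771717771717771777171777177717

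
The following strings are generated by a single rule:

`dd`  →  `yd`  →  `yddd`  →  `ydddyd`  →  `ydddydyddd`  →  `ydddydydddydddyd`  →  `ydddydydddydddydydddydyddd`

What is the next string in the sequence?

ydddydydddydddydydddydydddydddydydddydddyd

This is a Fibonacci-style word recurrence s(k) = s(k−1)·s(k−2): e.g. yd·dd = yddd.
So term 8 is ydddydydddydddydydddydyddd·ydddydydddydddyd.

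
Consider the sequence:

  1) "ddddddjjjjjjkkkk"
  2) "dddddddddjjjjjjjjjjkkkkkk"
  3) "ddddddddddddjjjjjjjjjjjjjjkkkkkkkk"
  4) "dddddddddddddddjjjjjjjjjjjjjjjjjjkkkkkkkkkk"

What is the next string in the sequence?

ddddddddddddddddddjjjjjjjjjjjjjjjjjjjjjjkkkkkkkkkkkk

Term n consists of 3n d's, followed by 4n-2 j's, followed by 2n k's, where the shown terms are n = 2, 3, 4, 5.
Setting n = 6 gives 18, 22, 12 characters in each block.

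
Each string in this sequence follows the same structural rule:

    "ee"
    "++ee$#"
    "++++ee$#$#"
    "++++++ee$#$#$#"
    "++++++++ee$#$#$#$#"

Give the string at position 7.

++++++++++++ee$#$#$#$#$#$#

Each term wraps the previous one in ++ on the left and $# on the right.
From ++++++++ee$#$#$#$#, 2 further steps: ++++++++ee$#$#$#$# → ++++++++++ee$#$#$#$#$# → (answer).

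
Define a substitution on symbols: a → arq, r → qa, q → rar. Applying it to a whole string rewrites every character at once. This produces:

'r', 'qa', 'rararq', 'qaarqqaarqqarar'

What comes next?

Replace each of the 15 characters of qaarqqaarqqarar in place — rar arq arq qa rar rar arq arq qa rar rar arq qa arq qa — and concatenate.

rararqarqqararrararqarqqararrararqqaarqqa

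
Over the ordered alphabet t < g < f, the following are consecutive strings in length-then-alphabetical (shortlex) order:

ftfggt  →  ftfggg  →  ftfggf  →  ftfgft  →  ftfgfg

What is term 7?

ftfftt

Stepping forward 2 times from ftfgfg: ftfgfg → ftfgff, then the target.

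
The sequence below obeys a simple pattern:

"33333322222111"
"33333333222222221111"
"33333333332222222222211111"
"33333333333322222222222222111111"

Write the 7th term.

Reading off run lengths: 3 runs 6, 8, 10, 12; 2 runs 5, 8, 11, 14; 1 runs 3, 4, 5, 6 — each is linear in n, where the shown terms are n = 2, 3, 4, 5.
For term 7, n = 8, so the run lengths are 18, 23, 9.

33333333333333333322222222222222222222222111111111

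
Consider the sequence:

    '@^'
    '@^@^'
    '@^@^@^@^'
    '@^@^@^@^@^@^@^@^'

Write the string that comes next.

@^@^@^@^@^@^@^@^@^@^@^@^@^@^@^@^

s(k+1) = s(k)·s(k) — each term doubles the last.
So the next term is two copies of @^@^@^@^@^@^@^@^.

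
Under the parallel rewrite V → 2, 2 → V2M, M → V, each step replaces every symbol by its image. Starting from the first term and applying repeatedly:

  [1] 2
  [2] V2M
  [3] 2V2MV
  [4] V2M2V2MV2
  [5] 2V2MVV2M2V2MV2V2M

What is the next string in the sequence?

Rewriting the 17 symbols of 2V2MVV2M2V2MV2V2M one by one yields V2M 2 V2M V 2 2 V2M V V2M 2 V2M V 2 V2M 2 V2M V; concatenated:

V2M2V2MV22V2MVV2M2V2MV2V2M2V2MV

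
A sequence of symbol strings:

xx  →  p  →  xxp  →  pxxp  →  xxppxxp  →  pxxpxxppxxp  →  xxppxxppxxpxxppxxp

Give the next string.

pxxpxxppxxpxxppxxppxxpxxppxxp

This is a Fibonacci-style word recurrence s(k) = s(k−2)·s(k−1): e.g. xx·p = xxp.
The next term joins pxxpxxppxxp and xxppxxppxxpxxppxxp.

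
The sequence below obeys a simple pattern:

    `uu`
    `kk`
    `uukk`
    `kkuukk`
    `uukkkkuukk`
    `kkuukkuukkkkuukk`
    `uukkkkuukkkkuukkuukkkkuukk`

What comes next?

kkuukkuukkkkuukkuukkkkuukkkkuukkuukkkkuukk

This is a Fibonacci-style word recurrence s(k) = s(k−2)·s(k−1): e.g. uu·kk = uukk.
Continuing: kkuukkuukkkkuukk · uukkkkuukkkkuukkuukkkkuukk gives term 8.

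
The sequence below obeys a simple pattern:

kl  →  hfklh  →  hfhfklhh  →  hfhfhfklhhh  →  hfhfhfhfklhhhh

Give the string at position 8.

hfhfhfhfhfhfhfklhhhhhhh

Every step adds hf to the front and h to the end of the previous string.
From hfhfhfhfklhhhh, 3 further steps: hfhfhfhfklhhhh → hfhfhfhfhfklhhhhh → hfhfhfhfhfhfklhhhhhh → (answer).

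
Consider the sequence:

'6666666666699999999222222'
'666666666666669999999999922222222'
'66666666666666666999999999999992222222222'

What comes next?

Each string has the form 6^{3n+2} 9^{3n-1} 2^{2n}, where the shown terms are n = 3, 4, 5.
For the next term, n = 6, so the run lengths are 20, 17, 12.

6666666666666666666699999999999999999222222222222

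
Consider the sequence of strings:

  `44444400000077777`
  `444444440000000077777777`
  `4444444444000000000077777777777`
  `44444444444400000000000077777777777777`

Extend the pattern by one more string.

Each string has the form 4^{2n+2} 0^{2n+2} 7^{3n-1}, where the shown terms are n = 2, 3, 4, 5.
At n = 6 the blocks have lengths 14, 14, 17.

444444444444440000000000000077777777777777777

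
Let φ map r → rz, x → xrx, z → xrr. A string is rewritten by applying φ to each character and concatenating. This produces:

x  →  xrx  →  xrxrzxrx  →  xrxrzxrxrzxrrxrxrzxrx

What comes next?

φ(xrxrzxrxrzxrrxrxrzxrx) expands symbol-by-symbol to xrx rz xrx rz xrr xrx rz xrx rz xrr xrx rz rz xrx rz xrx rz xrr xrx rz xrx; joining the 21 pieces gives the next term.

xrxrzxrxrzxrrxrxrzxrxrzxrrxrxrzrzxrxrzxrxrzxrrxrxrzxrx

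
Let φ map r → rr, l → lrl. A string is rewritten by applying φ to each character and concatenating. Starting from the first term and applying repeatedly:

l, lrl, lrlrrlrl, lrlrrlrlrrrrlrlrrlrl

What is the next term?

lrlrrlrlrrrrlrlrrlrlrrrrrrrrlrlrrlrlrrrrlrlrrlrl

φ(lrlrrlrlrrrrlrlrrlrl) expands symbol-by-symbol to lrl rr lrl rr rr lrl rr lrl rr rr rr rr lrl rr lrl rr rr lrl rr lrl; joining the 20 pieces gives the next term.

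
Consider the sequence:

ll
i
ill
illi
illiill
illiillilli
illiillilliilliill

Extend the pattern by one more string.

This is a Fibonacci-style word recurrence s(k) = s(k−1)·s(k−2): e.g. i·ll = ill.
So term 8 is illiillilliilliill·illiillilli.

illiillilliilliillilliillilli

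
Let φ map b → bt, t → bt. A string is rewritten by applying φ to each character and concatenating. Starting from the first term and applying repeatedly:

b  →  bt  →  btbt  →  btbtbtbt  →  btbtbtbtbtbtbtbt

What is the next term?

φ(btbtbtbtbtbtbtbt) expands symbol-by-symbol to bt bt bt bt bt bt bt bt bt bt bt bt bt bt bt bt; joining the 16 pieces gives the next term.

btbtbtbtbtbtbtbtbtbtbtbtbtbtbtbt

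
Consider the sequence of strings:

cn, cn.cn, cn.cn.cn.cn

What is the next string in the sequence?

s(k+1) = s(k)·.·s(k) — each term doubles the last with '.' between the halves.
Doubling cn.cn.cn.cn with '.' between the halves:

cn.cn.cn.cn.cn.cn.cn.cn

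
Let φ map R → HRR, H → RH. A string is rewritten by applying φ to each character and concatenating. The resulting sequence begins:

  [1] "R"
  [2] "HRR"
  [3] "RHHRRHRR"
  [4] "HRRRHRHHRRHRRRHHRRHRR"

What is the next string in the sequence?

Rewriting the 21 symbols of HRRRHRHHRRHRRRHHRRHRR one by one yields RH HRR HRR HRR RH HRR RH RH HRR HRR RH HRR HRR HRR RH RH HRR HRR RH HRR HRR; concatenated:

RHHRRHRRHRRRHHRRRHRHHRRHRRRHHRRHRRHRRRHRHHRRHRRRHHRRHRR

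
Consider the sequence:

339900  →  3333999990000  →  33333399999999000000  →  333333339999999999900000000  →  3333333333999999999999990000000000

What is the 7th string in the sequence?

333333333333339999999999999999999900000000000000

Term n consists of 2n 3's, followed by 3n-1 9's, followed by 2n 0's (n = 1, 2, …).
For term 7, n = 7, so the run lengths are 14, 20, 14.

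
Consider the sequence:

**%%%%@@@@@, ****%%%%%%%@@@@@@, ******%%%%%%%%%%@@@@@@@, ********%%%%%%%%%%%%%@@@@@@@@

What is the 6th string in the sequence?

************%%%%%%%%%%%%%%%%%%%@@@@@@@@@@

Term n consists of 2n-2 *'s, followed by 3n-2 %'s, followed by n+3 @'s, where the shown terms are n = 2, 3, 4, 5.
For term 6, n = 7, so the run lengths are 12, 19, 10.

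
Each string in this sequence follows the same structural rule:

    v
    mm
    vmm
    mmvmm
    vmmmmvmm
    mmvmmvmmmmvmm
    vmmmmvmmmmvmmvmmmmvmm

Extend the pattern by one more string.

mmvmmvmmmmvmmvmmmmvmmmmvmmvmmmmvmm

This is a Fibonacci-style word recurrence s(k) = s(k−2)·s(k−1): e.g. v·mm = vmm.
So term 8 is mmvmmvmmmmvmm·vmmmmvmmmmvmmvmmmmvmm.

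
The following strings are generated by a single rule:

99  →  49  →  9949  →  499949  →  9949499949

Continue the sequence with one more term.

4999499949499949

From term 3 onward, concatenate the second-to-last term with the last: 99·49 = 9949, 49·9949 = 499949, …
So term 6 is 499949·9949499949.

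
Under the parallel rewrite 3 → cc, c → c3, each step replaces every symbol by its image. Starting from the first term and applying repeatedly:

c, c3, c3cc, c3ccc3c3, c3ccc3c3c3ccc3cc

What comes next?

Applying the rule to each of the 16 symbols of c3ccc3c3c3ccc3cc gives the pieces c3 cc c3 c3 c3 cc c3 cc c3 cc c3 c3 c3 cc c3 c3, which concatenate to the answer.

c3ccc3c3c3ccc3ccc3ccc3c3c3ccc3c3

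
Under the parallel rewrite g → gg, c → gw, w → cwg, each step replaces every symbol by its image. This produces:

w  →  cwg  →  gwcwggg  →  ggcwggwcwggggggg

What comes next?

gggggwcwgggggcwggwcwggggggggggggggg

φ(ggcwggwcwggggggg) expands symbol-by-symbol to gg gg gw cwg gg gg cwg gw cwg gg gg gg gg gg gg gg; joining the 16 pieces gives the next term.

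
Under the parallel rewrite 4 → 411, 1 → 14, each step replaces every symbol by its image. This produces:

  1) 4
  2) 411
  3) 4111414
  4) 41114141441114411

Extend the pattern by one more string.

Rewriting the 17 symbols of 41114141441114411 one by one yields 411 14 14 14 411 14 411 14 411 411 14 14 14 411 411 14 14; concatenated:

41114141441114411144114111414144114111414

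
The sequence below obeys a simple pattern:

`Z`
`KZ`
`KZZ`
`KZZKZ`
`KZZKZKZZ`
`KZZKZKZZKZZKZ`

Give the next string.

Each term (from the third on) is the previous term followed by the one before it: term 3 = KZ·Z = KZZ.
The next term joins KZZKZKZZKZZKZ and KZZKZKZZ.

KZZKZKZZKZZKZKZZKZKZZ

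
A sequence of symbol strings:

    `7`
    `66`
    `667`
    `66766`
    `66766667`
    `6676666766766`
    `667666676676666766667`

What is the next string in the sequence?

This is a Fibonacci-style word recurrence s(k) = s(k−1)·s(k−2): e.g. 66·7 = 667.
So term 8 is 667666676676666766667·6676666766766.

6676666766766667666676676666766766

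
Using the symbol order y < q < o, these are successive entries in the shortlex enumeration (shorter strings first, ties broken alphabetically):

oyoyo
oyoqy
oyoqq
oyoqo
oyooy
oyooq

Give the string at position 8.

Stepping forward 2 times from oyooq: oyooq → oyooo, then the target.

oqyyy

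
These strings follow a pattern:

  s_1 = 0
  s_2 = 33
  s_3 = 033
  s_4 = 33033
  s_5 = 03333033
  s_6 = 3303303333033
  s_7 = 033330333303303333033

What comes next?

Each term (from the third on) is the two preceding terms concatenated in order: term 3 = 0·33 = 033.
Continuing: 3303303333033 · 033330333303303333033 gives term 8.

3303303333033033330333303303333033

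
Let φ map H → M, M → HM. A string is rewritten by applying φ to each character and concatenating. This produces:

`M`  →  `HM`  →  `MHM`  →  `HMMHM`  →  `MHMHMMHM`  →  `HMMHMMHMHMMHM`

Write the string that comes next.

MHMHMMHMHMMHMMHMHMMHM

Applying the rule to each of the 13 symbols of HMMHMMHMHMMHM gives the pieces M HM HM M HM HM M HM M HM HM M HM, which concatenate to the answer.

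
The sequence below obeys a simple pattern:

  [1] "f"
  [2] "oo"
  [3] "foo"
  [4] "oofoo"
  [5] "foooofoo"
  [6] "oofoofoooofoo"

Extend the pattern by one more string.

This is a Fibonacci-style word recurrence s(k) = s(k−2)·s(k−1): e.g. f·oo = foo.
Continuing: foooofoo · oofoofoooofoo gives term 7.

foooofoooofoofoooofoo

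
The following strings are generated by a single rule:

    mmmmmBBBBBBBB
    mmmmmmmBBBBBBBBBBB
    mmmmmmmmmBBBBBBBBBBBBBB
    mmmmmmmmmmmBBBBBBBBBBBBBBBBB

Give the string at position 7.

mmmmmmmmmmmmmmmmmBBBBBBBBBBBBBBBBBBBBBBBBBB

Term n consists of 2n-1 m's, followed by 3n-1 B's, where the shown terms are n = 3, 4, 5, 6.
Setting n = 9 gives 17, 26 characters in each block.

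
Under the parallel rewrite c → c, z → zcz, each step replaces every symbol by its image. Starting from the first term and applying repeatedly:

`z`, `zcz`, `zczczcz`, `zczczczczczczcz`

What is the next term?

φ(zczczczczczczcz) expands symbol-by-symbol to zcz c zcz c zcz c zcz c zcz c zcz c zcz c zcz; joining the 15 pieces gives the next term.

zczczczczczczczczczczczczczczcz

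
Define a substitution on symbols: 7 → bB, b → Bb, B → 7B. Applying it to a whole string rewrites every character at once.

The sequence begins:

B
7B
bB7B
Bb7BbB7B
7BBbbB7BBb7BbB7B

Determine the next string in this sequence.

Rewriting the 16 symbols of 7BBbbB7BBb7BbB7B one by one yields bB 7B 7B Bb Bb 7B bB 7B 7B Bb bB 7B Bb 7B bB 7B; concatenated:

bB7B7BBbBb7BbB7B7BBbbB7BBb7BbB7B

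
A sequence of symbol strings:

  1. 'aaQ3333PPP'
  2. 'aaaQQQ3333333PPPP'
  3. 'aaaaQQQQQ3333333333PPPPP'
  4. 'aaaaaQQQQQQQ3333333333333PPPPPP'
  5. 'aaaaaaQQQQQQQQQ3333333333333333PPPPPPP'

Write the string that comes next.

Term n consists of n+1 a's, followed by 2n-1 Q's, followed by 3n+1 3's, followed by n+2 P's (n = 1, 2, …).
Setting n = 6 gives 7, 11, 19, 8 characters in each block.

aaaaaaaQQQQQQQQQQQ3333333333333333333PPPPPPPP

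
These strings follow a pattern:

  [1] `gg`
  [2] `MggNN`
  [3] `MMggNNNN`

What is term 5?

MMMMggNNNNNNNN

s(k+1) = M·s(k)·NN, so each term gains M as a prefix and NN as a suffix.
From MMggNNNN, 2 further steps: MMggNNNN → MMMggNNNNNN → (answer).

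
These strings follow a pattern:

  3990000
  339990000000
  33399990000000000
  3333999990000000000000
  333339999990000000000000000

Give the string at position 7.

The n-th term is n-1 3's then n 9's then 3n-2 0's, where the shown terms are n = 2, 3, 4, 5, 6.
Setting n = 8 gives 7, 8, 22 characters in each block.

3333333999999990000000000000000000000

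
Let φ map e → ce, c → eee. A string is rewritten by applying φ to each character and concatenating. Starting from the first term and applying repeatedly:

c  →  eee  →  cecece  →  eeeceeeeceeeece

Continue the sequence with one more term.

cececeeeececececeeeececececeeeece

φ(eeeceeeeceeeece) expands symbol-by-symbol to ce ce ce eee ce ce ce ce eee ce ce ce ce eee ce; joining the 15 pieces gives the next term.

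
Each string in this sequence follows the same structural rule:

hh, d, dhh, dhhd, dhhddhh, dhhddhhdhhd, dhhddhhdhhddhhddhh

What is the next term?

dhhddhhdhhddhhddhhdhhddhhdhhd

From term 3 onward, concatenate the last term with the second-to-last: d·hh = dhh, dhh·d = dhhd, …
The next term joins dhhddhhdhhddhhddhh and dhhddhhdhhd.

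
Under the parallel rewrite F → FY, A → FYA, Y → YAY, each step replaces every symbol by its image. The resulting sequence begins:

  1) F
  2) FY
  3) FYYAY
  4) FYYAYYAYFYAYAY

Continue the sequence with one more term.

FYYAYYAYFYAYAYYAYFYAYAYFYYAYFYAYAYFYAYAY

Applying the rule to each of the 14 symbols of FYYAYYAYFYAYAY gives the pieces FY YAY YAY FYA YAY YAY FYA YAY FY YAY FYA YAY FYA YAY, which concatenate to the answer.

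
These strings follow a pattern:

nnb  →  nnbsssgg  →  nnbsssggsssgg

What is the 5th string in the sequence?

nnbsssggsssggsssggsssgg

The strings grow by a fixed suffix sssgg each time.
From nnbsssggsssgg, 2 further steps: nnbsssggsssgg → nnbsssggsssggsssgg → (answer).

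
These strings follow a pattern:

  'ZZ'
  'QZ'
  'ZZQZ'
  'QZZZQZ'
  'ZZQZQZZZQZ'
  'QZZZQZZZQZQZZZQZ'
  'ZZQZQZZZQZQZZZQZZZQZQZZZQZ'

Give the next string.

QZZZQZZZQZQZZZQZZZQZQZZZQZQZZZQZZZQZQZZZQZ

Each term (from the third on) is the two preceding terms concatenated in order: term 3 = ZZ·QZ = ZZQZ.
The next term joins QZZZQZZZQZQZZZQZ and ZZQZQZZZQZQZZZQZZZQZQZZZQZ.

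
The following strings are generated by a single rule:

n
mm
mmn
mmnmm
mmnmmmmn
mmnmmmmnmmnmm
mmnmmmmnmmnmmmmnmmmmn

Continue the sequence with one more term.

This is a Fibonacci-style word recurrence s(k) = s(k−1)·s(k−2): e.g. mm·n = mmn.
The next term joins mmnmmmmnmmnmmmmnmmmmn and mmnmmmmnmmnmm.

mmnmmmmnmmnmmmmnmmmmnmmnmmmmnmmnmm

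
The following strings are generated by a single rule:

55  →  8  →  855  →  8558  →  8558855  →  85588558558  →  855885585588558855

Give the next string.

This is a Fibonacci-style word recurrence s(k) = s(k−1)·s(k−2): e.g. 8·55 = 855.
So term 8 is 855885585588558855·85588558558.

85588558558855885585588558558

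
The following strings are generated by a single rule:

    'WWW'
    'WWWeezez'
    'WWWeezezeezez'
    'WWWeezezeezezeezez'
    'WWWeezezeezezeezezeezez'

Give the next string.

Every step adds eezez to the end: s(k+1) = s(k)·eezez.
One more step from WWWeezezeezezeezezeezez gives the answer.

WWWeezezeezezeezezeezezeezez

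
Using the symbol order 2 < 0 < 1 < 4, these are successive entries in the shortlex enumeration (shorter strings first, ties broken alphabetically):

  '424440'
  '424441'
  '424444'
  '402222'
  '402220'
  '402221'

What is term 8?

Advancing 2 positions from 402221 through 402221 → 402224 reaches term 8.

402202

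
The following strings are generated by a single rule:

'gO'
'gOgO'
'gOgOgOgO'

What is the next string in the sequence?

Every step duplicates the string.
Doubling gOgOgOgO:

gOgOgOgOgOgOgOgO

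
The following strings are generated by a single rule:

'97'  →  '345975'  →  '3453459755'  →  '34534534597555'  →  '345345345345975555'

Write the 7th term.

34534534534534534597555555

Each term wraps the previous one in 345 on the left and 5 on the right.
From 345345345345975555, 2 further steps: 345345345345975555 → 3453453453453459755555 → (answer).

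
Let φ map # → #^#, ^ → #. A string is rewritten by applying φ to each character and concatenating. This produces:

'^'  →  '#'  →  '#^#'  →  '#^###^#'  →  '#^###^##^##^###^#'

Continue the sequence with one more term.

Rewriting the 17 symbols of #^###^##^##^###^# one by one yields #^# # #^# #^# #^# # #^# #^# # #^# #^# # #^# #^# #^# # #^#; concatenated:

#^###^##^##^###^##^###^##^###^##^##^###^#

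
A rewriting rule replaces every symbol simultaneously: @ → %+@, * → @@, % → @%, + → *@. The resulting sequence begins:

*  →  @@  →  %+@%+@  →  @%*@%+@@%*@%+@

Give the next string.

Replace each of the 14 characters of @%*@%+@@%*@%+@ in place — %+@ @% @@ %+@ @% *@ %+@ %+@ @% @@ %+@ @% *@ %+@ — and concatenate.

%+@@%@@%+@@%*@%+@%+@@%@@%+@@%*@%+@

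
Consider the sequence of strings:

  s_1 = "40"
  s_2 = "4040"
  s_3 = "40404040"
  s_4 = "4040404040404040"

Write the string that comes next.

40404040404040404040404040404040

s(k+1) = s(k)·s(k) — each term doubles the last.
One more doubling of 4040404040404040 gives the answer.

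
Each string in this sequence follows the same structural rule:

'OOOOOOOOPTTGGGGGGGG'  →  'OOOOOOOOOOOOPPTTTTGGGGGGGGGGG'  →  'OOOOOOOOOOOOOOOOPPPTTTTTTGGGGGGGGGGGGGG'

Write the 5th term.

Reading off run lengths: O runs 8, 12, 16; P runs 1, 2, 3; T runs 2, 4, 6; G runs 8, 11, 14 — each is linear in n, where the shown terms are n = 2, 3, 4.
Setting n = 6 gives 24, 5, 10, 20 characters in each block.

OOOOOOOOOOOOOOOOOOOOOOOOPPPPPTTTTTTTTTTGGGGGGGGGGGGGGGGGGGG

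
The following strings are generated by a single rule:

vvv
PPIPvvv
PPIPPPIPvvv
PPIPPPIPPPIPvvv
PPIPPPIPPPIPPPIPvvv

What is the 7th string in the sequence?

PPIPPPIPPPIPPPIPPPIPPPIPvvv

The strings grow by a fixed prefix PPIP each time.
From PPIPPPIPPPIPPPIPvvv, 2 further steps: PPIPPPIPPPIPPPIPvvv → PPIPPPIPPPIPPPIPPPIPvvv → (answer).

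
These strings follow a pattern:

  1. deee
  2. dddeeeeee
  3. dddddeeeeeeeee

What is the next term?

dddddddeeeeeeeeeeee

The n-th term is 2n-1 d's then 3n e's (n = 1, 2, …).
For the next term, n = 4, so the run lengths are 7, 12.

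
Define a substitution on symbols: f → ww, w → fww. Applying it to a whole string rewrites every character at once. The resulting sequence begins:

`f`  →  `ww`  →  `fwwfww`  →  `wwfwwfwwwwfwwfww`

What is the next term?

Rewriting the 16 symbols of wwfwwfwwwwfwwfww one by one yields fww fww ww fww fww ww fww fww fww fww ww fww fww ww fww fww; concatenated:

fwwfwwwwfwwfwwwwfwwfwwfwwfwwwwfwwfwwwwfwwfww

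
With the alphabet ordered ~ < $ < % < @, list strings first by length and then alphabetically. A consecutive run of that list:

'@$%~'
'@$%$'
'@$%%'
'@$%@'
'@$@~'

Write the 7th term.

Advancing 2 positions from @$@~ through @$@~ → @$@$ reaches term 7.

@$@%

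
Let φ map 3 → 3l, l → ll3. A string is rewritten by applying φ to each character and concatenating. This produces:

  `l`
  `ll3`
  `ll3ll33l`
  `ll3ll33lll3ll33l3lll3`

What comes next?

ll3ll33lll3ll33l3lll3ll3ll33lll3ll33l3lll33lll3ll3ll33l

φ(ll3ll33lll3ll33l3lll3) expands symbol-by-symbol to ll3 ll3 3l ll3 ll3 3l 3l ll3 ll3 ll3 3l ll3 ll3 3l 3l ll3 3l ll3 ll3 ll3 3l; joining the 21 pieces gives the next term.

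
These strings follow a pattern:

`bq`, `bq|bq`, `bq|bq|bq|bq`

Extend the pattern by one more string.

s(k+1) = s(k)·|·s(k) — each term doubles the last with '|' between the halves.
Doubling bq|bq|bq|bq with '|' between the halves:

bq|bq|bq|bq|bq|bq|bq|bq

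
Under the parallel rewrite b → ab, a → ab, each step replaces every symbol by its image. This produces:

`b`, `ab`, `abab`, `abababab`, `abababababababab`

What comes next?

Rewriting the 16 symbols of abababababababab one by one yields ab ab ab ab ab ab ab ab ab ab ab ab ab ab ab ab; concatenated:

abababababababababababababababab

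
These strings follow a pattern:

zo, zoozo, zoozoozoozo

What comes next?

s(k+1) = s(k)·o·s(k) — each term doubles the last with 'o' between the halves.
One more doubling of zoozoozoozo gives the answer.

zoozoozoozoozoozoozoozo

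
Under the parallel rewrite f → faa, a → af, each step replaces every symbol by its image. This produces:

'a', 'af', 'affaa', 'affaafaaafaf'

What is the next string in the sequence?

Rewriting each symbol of affaafaaafaf: a→af, f→faa, f→faa, a→af, a→af, f→faa, a→af, a→af, a→af, f→faa, a→af, f→faa, which concatenates to af faa faa af af faa af af af faa af faa.

affaafaaafaffaaafafaffaaaffaa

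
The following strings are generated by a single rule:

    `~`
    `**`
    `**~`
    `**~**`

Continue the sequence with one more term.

This is a Fibonacci-style word recurrence s(k) = s(k−1)·s(k−2): e.g. **·~ = **~.
The next term joins **~** and **~.

**~****~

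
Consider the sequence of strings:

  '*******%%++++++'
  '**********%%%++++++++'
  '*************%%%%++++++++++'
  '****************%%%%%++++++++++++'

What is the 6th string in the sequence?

Term n consists of 3n+1 *'s, followed by n %'s, followed by 2n+2 +'s, where the shown terms are n = 2, 3, 4, 5.
Setting n = 7 gives 22, 7, 16 characters in each block.

**********************%%%%%%%++++++++++++++++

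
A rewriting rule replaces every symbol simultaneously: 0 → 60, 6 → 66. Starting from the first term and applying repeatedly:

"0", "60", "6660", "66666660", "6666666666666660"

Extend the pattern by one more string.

φ(6666666666666660) expands symbol-by-symbol to 66 66 66 66 66 66 66 66 66 66 66 66 66 66 66 60; joining the 16 pieces gives the next term.

66666666666666666666666666666660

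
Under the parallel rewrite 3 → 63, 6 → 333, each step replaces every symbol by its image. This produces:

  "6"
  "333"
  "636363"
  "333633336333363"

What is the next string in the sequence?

Replace each of the 15 characters of 333633336333363 in place — 63 63 63 333 63 63 63 63 333 63 63 63 63 333 63 — and concatenate.

636363333636363633336363636333363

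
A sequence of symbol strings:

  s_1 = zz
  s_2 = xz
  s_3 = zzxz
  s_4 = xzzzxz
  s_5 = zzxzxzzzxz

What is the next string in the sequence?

This is a Fibonacci-style word recurrence s(k) = s(k−2)·s(k−1): e.g. zz·xz = zzxz.
The next term joins xzzzxz and zzxzxzzzxz.

xzzzxzzzxzxzzzxz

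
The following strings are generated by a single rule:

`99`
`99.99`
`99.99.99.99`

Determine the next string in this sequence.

Each string is two copies of the previous one joined by '.'.
Doubling 99.99.99.99 with '.' between the halves:

99.99.99.99.99.99.99.99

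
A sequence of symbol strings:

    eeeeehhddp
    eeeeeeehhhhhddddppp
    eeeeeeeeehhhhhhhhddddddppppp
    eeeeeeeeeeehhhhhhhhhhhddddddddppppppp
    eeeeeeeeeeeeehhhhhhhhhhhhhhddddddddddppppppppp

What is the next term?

The n-th term is 2n+3 e's then 3n-1 h's then 2n d's then 2n-1 p's (n = 1, 2, …).
For the next term, n = 6, so the run lengths are 15, 17, 12, 11.

eeeeeeeeeeeeeeehhhhhhhhhhhhhhhhhddddddddddddppppppppppp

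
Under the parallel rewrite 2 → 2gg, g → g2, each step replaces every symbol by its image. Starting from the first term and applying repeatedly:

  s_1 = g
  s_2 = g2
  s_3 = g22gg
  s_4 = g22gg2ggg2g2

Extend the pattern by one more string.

g22gg2ggg2g22ggg2g2g22ggg22gg

Expanding g22gg2ggg2g2: g→g2, 2→2gg, 2→2gg, g→g2, g→g2, 2→2gg, g→g2, g→g2, g→g2, 2→2gg, g→g2, 2→2gg. Concatenated: g2 2gg 2gg g2 g2 2gg g2 g2 g2 2gg g2 2gg.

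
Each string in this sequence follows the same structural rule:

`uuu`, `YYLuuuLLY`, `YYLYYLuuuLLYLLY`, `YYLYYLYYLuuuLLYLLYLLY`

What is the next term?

Every step adds YYL to the front and LLY to the end of the previous string.
One more step from YYLYYLYYLuuuLLYLLYLLY gives the answer.

YYLYYLYYLYYLuuuLLYLLYLLYLLY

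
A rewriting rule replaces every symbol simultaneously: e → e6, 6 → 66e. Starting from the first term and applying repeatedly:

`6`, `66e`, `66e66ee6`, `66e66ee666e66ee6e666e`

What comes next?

Rewriting the 21 symbols of 66e66ee666e66ee6e666e one by one yields 66e 66e e6 66e 66e e6 e6 66e 66e 66e e6 66e 66e e6 e6 66e e6 66e 66e 66e e6; concatenated:

66e66ee666e66ee6e666e66e66ee666e66ee6e666ee666e66e66ee6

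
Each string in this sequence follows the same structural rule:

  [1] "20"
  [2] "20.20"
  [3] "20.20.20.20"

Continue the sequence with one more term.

Each string is two copies of the previous one joined by '.'.
So the next term is two copies of 20.20.20.20 with '.' between the halves.

20.20.20.20.20.20.20.20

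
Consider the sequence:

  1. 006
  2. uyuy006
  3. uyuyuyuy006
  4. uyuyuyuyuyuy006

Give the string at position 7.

The strings grow by a fixed prefix uyuy each time.
From uyuyuyuyuyuy006, 3 further steps: uyuyuyuyuyuy006 → uyuyuyuyuyuyuyuy006 → uyuyuyuyuyuyuyuyuyuy006 → (answer).

uyuyuyuyuyuyuyuyuyuyuyuy006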